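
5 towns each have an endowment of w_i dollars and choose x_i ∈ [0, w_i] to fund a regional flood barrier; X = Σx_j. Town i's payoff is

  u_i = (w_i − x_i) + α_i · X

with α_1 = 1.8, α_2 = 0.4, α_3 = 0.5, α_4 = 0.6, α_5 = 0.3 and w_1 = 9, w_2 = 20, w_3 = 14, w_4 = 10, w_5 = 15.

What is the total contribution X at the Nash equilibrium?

∂u_i/∂x_i = α_i − 1, so town i contributes w_i if α_i > 1, else 0.
α_i > 1 for i ∈ {1}; NE contributions (9, 0, 0, 0, 0), X = 9.

9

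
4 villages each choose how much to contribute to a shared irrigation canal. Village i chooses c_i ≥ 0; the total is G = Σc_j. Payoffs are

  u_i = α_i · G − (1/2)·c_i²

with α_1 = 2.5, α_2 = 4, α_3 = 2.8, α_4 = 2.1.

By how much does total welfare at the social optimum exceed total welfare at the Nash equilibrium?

147.21

Village i's FOC: ∂u_i/∂c_i = α_i − c_i = 0, so c_i* = α_i.
NE contributions = (2.5, 4, 2.8, 2.1); G = 11.4.
W^NE = (Σα)·G − ½Σα_i² = 11.4² − ½·34.5 = 112.71.
Planner sets c_i = Σα_j = 11.4 for every i, so G^SO = 4·11.4 = 45.6.
W^SO = (Σα)·G^SO − ½·4·(Σα)² = (4/2)·11.4² = 259.92.
Deadweight loss = W^SO − W^NE = 147.21.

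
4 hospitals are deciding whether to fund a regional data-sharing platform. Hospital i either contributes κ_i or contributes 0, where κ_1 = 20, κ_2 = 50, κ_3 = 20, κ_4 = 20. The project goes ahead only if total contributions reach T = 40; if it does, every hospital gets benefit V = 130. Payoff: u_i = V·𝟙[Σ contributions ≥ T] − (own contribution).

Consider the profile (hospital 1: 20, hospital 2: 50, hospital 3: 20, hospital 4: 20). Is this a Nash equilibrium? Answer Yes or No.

Total = 110 ≥ 40: provided.
Hospital 1 (pledges 20, payoff 110): dropping to 0 → total 90, payoff 130. Profitable deviation.

No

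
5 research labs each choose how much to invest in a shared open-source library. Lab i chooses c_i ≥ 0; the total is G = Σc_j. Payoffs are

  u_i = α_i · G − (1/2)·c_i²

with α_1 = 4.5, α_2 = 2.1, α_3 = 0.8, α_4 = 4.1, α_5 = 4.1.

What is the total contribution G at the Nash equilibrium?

Lab i's FOC: ∂u_i/∂c_i = α_i − c_i = 0, so c_i* = α_i.
NE contributions = (4.5, 2.1, 0.8, 4.1, 4.1); G = 15.6.

15.6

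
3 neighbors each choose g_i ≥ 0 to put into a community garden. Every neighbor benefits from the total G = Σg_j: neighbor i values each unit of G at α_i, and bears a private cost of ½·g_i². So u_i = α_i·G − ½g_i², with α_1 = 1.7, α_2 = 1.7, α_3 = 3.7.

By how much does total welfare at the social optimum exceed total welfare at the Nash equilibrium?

Neighbor i's FOC: ∂u_i/∂g_i = α_i − g_i = 0, so g_i* = α_i.
NE contributions = (1.7, 1.7, 3.7); G = 7.1.
W^NE = (Σα)·G − ½Σα_i² = 7.1² − ½·19.47 = 40.675.
Planner sets g_i = Σα_j = 7.1 for every i, so G^SO = 3·7.1 = 21.3.
W^SO = (Σα)·G^SO − ½·3·(Σα)² = (3/2)·7.1² = 75.615.
Deadweight loss = W^SO − W^NE = 34.94.

34.94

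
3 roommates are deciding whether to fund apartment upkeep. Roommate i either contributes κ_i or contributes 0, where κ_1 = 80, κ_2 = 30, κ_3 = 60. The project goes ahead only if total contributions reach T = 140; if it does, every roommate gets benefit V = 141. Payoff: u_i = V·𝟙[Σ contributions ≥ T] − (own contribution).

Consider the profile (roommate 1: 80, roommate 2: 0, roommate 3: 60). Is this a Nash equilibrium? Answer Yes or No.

Total = 140 ≥ 140: provided.
Roommate 1 (pledges 80, payoff 61): dropping to 0 → total 60, payoff 0. No gain.
Roommate 2 (pledges 0, payoff 141): pledging 30 → total 170, payoff 111. No gain.
Roommate 3 (pledges 60, payoff 81): dropping to 0 → total 80, payoff 0. No gain.

Yes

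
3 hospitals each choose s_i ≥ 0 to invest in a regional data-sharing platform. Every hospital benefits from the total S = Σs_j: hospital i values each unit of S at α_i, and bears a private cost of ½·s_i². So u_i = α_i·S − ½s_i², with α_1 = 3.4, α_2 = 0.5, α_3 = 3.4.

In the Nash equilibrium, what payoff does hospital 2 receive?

Hospital i's FOC: ∂u_i/∂s_i = α_i − s_i = 0, so s_i* = α_i.
NE contributions = (3.4, 0.5, 3.4); S = 7.3.
u_2 = α_2·S − ½·(s_2)² = 0.5·7.3 − ½·0.5² = 3.525.

3.525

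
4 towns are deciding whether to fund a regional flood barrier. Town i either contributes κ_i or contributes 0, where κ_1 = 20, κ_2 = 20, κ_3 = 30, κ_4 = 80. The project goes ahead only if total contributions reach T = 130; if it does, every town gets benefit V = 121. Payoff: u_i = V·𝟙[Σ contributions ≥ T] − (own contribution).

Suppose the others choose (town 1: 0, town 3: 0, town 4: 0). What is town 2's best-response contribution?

Others' total = 0. Even contributing 20 gives 20 < 130: no benefit either way.
Best response: 0.

0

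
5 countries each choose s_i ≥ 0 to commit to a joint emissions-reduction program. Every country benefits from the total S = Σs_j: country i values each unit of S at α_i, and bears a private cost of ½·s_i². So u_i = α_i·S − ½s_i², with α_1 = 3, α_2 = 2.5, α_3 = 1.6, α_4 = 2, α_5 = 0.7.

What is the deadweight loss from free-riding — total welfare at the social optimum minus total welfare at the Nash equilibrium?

Country i's FOC: ∂u_i/∂s_i = α_i − s_i = 0, so s_i* = α_i.
NE contributions = (3, 2.5, 1.6, 2, 0.7); S = 9.8.
W^NE = (Σα)·S − ½Σα_i² = 9.8² − ½·22.3 = 84.89.
Planner sets s_i = Σα_j = 9.8 for every i, so S^SO = 5·9.8 = 49.
W^SO = (Σα)·S^SO − ½·5·(Σα)² = (5/2)·9.8² = 240.1.
Deadweight loss = W^SO − W^NE = 155.21.

155.21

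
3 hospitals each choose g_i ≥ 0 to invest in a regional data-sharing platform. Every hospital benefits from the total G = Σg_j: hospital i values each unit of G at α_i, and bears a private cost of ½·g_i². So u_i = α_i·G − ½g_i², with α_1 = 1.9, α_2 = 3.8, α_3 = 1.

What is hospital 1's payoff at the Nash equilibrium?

10.925

Hospital i's FOC: ∂u_i/∂g_i = α_i − g_i = 0, so g_i* = α_i.
NE contributions = (1.9, 3.8, 1); G = 6.7.
u_1 = α_1·G − ½·(g_1)² = 1.9·6.7 − ½·1.9² = 10.925.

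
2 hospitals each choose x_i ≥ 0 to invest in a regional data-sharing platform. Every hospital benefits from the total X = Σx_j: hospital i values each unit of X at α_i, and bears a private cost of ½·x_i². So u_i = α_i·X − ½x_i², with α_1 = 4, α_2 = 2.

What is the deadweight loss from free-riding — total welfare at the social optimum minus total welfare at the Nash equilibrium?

Hospital i's FOC: ∂u_i/∂x_i = α_i − x_i = 0, so x_i* = α_i.
NE contributions = (4, 2); X = 6.
W^NE = (Σα)·X − ½Σα_i² = 6² − ½·20 = 26.
Planner sets x_i = Σα_j = 6 for every i, so X^SO = 2·6 = 12.
W^SO = (Σα)·X^SO − ½·2·(Σα)² = (2/2)·6² = 36.
Deadweight loss = W^SO − W^NE = 10.

10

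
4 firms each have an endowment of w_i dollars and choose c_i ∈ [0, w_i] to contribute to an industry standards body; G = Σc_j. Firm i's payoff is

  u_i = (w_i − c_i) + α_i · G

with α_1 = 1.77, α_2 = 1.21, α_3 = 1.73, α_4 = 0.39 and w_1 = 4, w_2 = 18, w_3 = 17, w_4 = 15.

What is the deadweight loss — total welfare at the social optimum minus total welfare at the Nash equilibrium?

61.5

∂u_i/∂c_i = α_i − 1, so firm i contributes w_i if α_i > 1, else 0.
α_i > 1 for i ∈ {1, 2, 3}; NE contributions (4, 18, 17, 0), G = 39.
W^NE = Σw_i − G^NE + (Σα_i)·G^NE = 54 + 4.1·39 = 213.9.
Planner: ∂(Σu_j)/∂c_i = Σα_j − 1 = 4.1 > 0, so everyone contributes w_i; G^SO = 54, W^SO = 54 + 4.1·54 = 275.4.
Deadweight loss = 61.5.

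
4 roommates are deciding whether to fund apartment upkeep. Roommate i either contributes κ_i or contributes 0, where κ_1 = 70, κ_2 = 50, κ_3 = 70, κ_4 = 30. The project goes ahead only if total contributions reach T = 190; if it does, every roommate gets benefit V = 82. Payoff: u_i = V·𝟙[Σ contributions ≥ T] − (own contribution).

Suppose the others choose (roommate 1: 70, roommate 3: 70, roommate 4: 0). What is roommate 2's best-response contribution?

Others' total = 140. Contributing 50 brings total to 190 ≥ 190: gain V − κ_2 = 32.
Best response: 50.

50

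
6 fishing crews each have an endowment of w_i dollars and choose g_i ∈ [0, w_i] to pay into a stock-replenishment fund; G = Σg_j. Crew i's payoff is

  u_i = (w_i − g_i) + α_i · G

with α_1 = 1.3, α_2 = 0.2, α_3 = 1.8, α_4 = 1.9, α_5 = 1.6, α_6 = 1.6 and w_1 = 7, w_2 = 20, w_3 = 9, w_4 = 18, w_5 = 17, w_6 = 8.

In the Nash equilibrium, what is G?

59

∂u_i/∂g_i = α_i − 1, so crew i contributes w_i if α_i > 1, else 0.
α_i > 1 for i ∈ {1, 3, 4, 5, 6}; NE contributions (7, 0, 9, 18, 17, 8), G = 59.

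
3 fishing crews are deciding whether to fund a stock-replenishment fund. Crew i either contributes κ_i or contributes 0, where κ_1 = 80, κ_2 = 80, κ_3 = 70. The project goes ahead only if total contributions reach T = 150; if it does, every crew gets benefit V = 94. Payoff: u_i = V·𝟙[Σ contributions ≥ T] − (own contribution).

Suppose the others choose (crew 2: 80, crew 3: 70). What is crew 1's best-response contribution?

0

Others' total = 150 ≥ 150; contributing adds cost 80 for no extra benefit.
Best response: 0.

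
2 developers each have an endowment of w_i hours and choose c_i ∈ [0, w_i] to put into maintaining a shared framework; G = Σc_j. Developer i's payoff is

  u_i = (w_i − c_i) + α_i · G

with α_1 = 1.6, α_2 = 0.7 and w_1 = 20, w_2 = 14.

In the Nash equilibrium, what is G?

∂u_i/∂c_i = α_i − 1, so developer i contributes w_i if α_i > 1, else 0.
α_i > 1 for i ∈ {1}; NE contributions (20, 0), G = 20.

20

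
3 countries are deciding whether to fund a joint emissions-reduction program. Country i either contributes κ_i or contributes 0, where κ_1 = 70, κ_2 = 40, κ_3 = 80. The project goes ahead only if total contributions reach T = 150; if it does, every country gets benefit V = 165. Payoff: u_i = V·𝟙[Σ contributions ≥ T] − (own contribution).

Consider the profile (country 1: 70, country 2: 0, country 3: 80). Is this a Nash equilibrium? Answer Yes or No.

Total = 150 ≥ 150: provided.
Country 1 (pledges 70, payoff 95): dropping to 0 → total 80, payoff 0. No gain.
Country 2 (pledges 0, payoff 165): pledging 40 → total 190, payoff 125. No gain.
Country 3 (pledges 80, payoff 85): dropping to 0 → total 70, payoff 0. No gain.

Yes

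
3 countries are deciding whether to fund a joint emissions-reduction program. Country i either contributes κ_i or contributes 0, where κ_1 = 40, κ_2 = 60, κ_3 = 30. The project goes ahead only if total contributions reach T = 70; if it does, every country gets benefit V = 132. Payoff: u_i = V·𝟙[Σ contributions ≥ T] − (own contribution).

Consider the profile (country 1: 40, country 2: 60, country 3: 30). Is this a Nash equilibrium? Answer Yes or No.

Total = 130 ≥ 70: provided.
Country 1 (pledges 40, payoff 92): dropping to 0 → total 90, payoff 132. Profitable deviation.

No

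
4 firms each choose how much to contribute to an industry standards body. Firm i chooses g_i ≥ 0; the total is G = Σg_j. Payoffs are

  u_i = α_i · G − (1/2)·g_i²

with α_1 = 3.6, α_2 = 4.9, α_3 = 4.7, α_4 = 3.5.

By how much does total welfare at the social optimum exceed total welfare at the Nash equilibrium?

314.545

Firm i's FOC: ∂u_i/∂g_i = α_i − g_i = 0, so g_i* = α_i.
NE contributions = (3.6, 4.9, 4.7, 3.5); G = 16.7.
W^NE = (Σα)·G − ½Σα_i² = 16.7² − ½·71.31 = 243.235.
Planner sets g_i = Σα_j = 16.7 for every i, so G^SO = 4·16.7 = 66.8.
W^SO = (Σα)·G^SO − ½·4·(Σα)² = (4/2)·16.7² = 557.78.
Deadweight loss = W^SO − W^NE = 314.545.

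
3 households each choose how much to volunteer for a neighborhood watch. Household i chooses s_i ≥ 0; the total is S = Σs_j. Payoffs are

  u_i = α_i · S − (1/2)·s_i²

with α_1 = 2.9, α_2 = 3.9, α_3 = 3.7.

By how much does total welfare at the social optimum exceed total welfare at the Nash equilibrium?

Household i's FOC: ∂u_i/∂s_i = α_i − s_i = 0, so s_i* = α_i.
NE contributions = (2.9, 3.9, 3.7); S = 10.5.
W^NE = (Σα)·S − ½Σα_i² = 10.5² − ½·37.31 = 91.595.
Planner sets s_i = Σα_j = 10.5 for every i, so S^SO = 3·10.5 = 31.5.
W^SO = (Σα)·S^SO − ½·3·(Σα)² = (3/2)·10.5² = 165.375.
Deadweight loss = W^SO − W^NE = 73.78.

73.78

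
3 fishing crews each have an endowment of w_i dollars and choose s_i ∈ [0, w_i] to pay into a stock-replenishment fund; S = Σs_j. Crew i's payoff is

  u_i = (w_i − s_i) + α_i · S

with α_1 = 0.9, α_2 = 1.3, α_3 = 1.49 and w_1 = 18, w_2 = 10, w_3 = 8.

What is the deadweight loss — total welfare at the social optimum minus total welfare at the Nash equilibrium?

∂u_i/∂s_i = α_i − 1, so crew i contributes w_i if α_i > 1, else 0.
α_i > 1 for i ∈ {2, 3}; NE contributions (0, 10, 8), S = 18.
W^NE = Σw_i − S^NE + (Σα_i)·S^NE = 36 + 2.69·18 = 84.42.
Planner: ∂(Σu_j)/∂s_i = Σα_j − 1 = 2.69 > 0, so everyone contributes w_i; S^SO = 36, W^SO = 36 + 2.69·36 = 132.84.
Deadweight loss = 48.42.

48.42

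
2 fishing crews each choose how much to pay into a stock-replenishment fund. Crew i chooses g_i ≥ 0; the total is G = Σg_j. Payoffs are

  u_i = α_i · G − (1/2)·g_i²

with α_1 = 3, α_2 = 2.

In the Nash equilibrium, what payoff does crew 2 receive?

Crew i's FOC: ∂u_i/∂g_i = α_i − g_i = 0, so g_i* = α_i.
NE contributions = (3, 2); G = 5.
u_2 = α_2·G − ½·(g_2)² = 2·5 − ½·2² = 8.

8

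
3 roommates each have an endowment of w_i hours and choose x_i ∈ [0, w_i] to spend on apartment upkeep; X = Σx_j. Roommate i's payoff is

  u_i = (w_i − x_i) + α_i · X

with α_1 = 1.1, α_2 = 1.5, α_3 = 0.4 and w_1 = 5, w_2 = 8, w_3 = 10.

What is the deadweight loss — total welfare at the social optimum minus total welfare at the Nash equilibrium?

20

∂u_i/∂x_i = α_i − 1, so roommate i contributes w_i if α_i > 1, else 0.
α_i > 1 for i ∈ {1, 2}; NE contributions (5, 8, 0), X = 13.
W^NE = Σw_i − X^NE + (Σα_i)·X^NE = 23 + 2·13 = 49.
Planner: ∂(Σu_j)/∂x_i = Σα_j − 1 = 2 > 0, so everyone contributes w_i; X^SO = 23, W^SO = 23 + 2·23 = 69.
Deadweight loss = 20.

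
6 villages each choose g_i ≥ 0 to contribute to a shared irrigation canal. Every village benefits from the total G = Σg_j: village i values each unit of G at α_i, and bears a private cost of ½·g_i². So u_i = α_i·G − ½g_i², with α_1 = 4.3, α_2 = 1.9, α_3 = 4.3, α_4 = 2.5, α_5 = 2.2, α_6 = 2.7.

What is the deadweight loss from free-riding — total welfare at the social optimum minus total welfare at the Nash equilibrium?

670.305

Village i's FOC: ∂u_i/∂g_i = α_i − g_i = 0, so g_i* = α_i.
NE contributions = (4.3, 1.9, 4.3, 2.5, 2.2, 2.7); G = 17.9.
W^NE = (Σα)·G − ½Σα_i² = 17.9² − ½·58.97 = 290.925.
Planner sets g_i = Σα_j = 17.9 for every i, so G^SO = 6·17.9 = 107.4.
W^SO = (Σα)·G^SO − ½·6·(Σα)² = (6/2)·17.9² = 961.23.
Deadweight loss = W^SO − W^NE = 670.305.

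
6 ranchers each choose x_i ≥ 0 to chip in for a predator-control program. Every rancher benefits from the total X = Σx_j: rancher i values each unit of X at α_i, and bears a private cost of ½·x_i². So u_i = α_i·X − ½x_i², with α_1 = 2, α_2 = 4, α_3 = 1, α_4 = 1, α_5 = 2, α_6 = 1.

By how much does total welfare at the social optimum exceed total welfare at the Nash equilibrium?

255.5

Rancher i's FOC: ∂u_i/∂x_i = α_i − x_i = 0, so x_i* = α_i.
NE contributions = (2, 4, 1, 1, 2, 1); X = 11.
W^NE = (Σα)·X − ½Σα_i² = 11² − ½·27 = 107.5.
Planner sets x_i = Σα_j = 11 for every i, so X^SO = 6·11 = 66.
W^SO = (Σα)·X^SO − ½·6·(Σα)² = (6/2)·11² = 363.
Deadweight loss = W^SO − W^NE = 255.5.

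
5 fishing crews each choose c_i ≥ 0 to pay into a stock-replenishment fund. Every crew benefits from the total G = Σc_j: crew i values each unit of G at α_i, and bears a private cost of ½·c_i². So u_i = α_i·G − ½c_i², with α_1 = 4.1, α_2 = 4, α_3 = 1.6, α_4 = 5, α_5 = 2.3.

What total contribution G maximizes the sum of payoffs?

Planner FOC: ∂(Σu_j)/∂c_i = (Σα_j) − c_i = 0, so c_i^SO = Σα_j = 17 for every i; G^SO = 85.

85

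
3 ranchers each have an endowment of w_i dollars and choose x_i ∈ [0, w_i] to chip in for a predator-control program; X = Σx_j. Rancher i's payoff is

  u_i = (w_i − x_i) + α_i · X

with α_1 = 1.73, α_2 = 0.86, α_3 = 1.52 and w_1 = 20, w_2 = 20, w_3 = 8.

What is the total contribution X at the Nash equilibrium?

∂u_i/∂x_i = α_i − 1, so rancher i contributes w_i if α_i > 1, else 0.
α_i > 1 for i ∈ {1, 3}; NE contributions (20, 0, 8), X = 28.

28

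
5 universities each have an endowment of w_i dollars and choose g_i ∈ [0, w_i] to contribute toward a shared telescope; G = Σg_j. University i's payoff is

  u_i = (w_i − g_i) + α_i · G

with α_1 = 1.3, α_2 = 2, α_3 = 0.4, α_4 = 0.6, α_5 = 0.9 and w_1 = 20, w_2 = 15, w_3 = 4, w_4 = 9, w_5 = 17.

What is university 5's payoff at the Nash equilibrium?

∂u_i/∂g_i = α_i − 1, so university i contributes w_i if α_i > 1, else 0.
α_i > 1 for i ∈ {1, 2}; NE contributions (20, 15, 0, 0, 0), G = 35.
u_5 = (17 − 0) + 0.9·35 = 48.5.

48.5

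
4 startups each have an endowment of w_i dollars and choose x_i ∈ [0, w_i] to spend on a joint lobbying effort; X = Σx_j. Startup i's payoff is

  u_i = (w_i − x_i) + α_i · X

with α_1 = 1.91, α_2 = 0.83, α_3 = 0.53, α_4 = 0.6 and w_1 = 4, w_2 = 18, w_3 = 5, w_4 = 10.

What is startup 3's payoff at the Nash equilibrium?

∂u_i/∂x_i = α_i − 1, so startup i contributes w_i if α_i > 1, else 0.
α_i > 1 for i ∈ {1}; NE contributions (4, 0, 0, 0), X = 4.
u_3 = (5 − 0) + 0.53·4 = 7.12.

7.12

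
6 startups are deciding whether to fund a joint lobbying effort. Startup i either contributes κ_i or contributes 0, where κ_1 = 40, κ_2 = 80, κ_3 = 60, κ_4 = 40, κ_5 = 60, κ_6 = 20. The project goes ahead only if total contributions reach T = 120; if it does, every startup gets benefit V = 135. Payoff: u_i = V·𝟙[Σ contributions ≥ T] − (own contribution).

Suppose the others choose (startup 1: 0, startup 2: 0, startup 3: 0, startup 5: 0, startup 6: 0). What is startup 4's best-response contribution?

0

Others' total = 0. Even contributing 40 gives 40 < 120: no benefit either way.
Best response: 0.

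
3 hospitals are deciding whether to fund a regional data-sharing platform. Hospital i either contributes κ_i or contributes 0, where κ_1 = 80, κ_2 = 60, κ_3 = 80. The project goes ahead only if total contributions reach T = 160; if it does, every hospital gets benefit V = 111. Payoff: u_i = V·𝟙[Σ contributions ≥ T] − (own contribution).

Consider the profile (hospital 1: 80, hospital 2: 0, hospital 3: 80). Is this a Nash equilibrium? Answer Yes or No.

Total = 160 ≥ 160: provided.
Hospital 1 (pledges 80, payoff 31): dropping to 0 → total 80, payoff 0. No gain.
Hospital 2 (pledges 0, payoff 111): pledging 60 → total 220, payoff 51. No gain.
Hospital 3 (pledges 80, payoff 31): dropping to 0 → total 80, payoff 0. No gain.

Yes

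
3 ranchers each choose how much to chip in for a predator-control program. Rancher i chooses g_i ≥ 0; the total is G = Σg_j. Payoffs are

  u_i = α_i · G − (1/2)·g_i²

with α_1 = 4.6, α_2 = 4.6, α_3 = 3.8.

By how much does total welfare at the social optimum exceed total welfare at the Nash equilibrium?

112.88

Rancher i's FOC: ∂u_i/∂g_i = α_i − g_i = 0, so g_i* = α_i.
NE contributions = (4.6, 4.6, 3.8); G = 13.
W^NE = (Σα)·G − ½Σα_i² = 13² − ½·56.76 = 140.62.
Planner sets g_i = Σα_j = 13 for every i, so G^SO = 3·13 = 39.
W^SO = (Σα)·G^SO − ½·3·(Σα)² = (3/2)·13² = 253.5.
Deadweight loss = W^SO − W^NE = 112.88.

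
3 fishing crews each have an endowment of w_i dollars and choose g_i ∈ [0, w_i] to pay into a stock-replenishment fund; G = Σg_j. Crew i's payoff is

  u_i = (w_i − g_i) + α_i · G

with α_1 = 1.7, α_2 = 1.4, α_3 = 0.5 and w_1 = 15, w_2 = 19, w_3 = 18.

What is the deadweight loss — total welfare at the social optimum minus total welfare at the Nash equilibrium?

∂u_i/∂g_i = α_i − 1, so crew i contributes w_i if α_i > 1, else 0.
α_i > 1 for i ∈ {1, 2}; NE contributions (15, 19, 0), G = 34.
W^NE = Σw_i − G^NE + (Σα_i)·G^NE = 52 + 2.6·34 = 140.4.
Planner: ∂(Σu_j)/∂g_i = Σα_j − 1 = 2.6 > 0, so everyone contributes w_i; G^SO = 52, W^SO = 52 + 2.6·52 = 187.2.
Deadweight loss = 46.8.

46.8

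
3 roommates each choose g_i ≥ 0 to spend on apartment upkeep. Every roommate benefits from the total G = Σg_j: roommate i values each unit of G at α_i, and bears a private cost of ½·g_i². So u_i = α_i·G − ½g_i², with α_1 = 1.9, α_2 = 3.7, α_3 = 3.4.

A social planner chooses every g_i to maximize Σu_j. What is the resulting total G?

27

Planner FOC: ∂(Σu_j)/∂g_i = (Σα_j) − g_i = 0, so g_i^SO = Σα_j = 9 for every i; G^SO = 27.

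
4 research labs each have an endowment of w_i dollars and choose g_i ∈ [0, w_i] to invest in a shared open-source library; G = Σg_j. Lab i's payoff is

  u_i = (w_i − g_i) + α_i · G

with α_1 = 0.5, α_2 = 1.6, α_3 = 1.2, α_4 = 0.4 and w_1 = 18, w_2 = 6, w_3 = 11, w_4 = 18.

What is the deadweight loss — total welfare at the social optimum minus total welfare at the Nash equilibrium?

∂u_i/∂g_i = α_i − 1, so lab i contributes w_i if α_i > 1, else 0.
α_i > 1 for i ∈ {2, 3}; NE contributions (0, 6, 11, 0), G = 17.
W^NE = Σw_i − G^NE + (Σα_i)·G^NE = 53 + 2.7·17 = 98.9.
Planner: ∂(Σu_j)/∂g_i = Σα_j − 1 = 2.7 > 0, so everyone contributes w_i; G^SO = 53, W^SO = 53 + 2.7·53 = 196.1.
Deadweight loss = 97.2.

97.2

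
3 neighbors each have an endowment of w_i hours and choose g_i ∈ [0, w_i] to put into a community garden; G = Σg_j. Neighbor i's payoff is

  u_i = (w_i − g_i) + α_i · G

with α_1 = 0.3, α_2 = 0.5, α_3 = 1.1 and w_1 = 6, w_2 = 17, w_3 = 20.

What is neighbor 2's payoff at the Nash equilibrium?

∂u_i/∂g_i = α_i − 1, so neighbor i contributes w_i if α_i > 1, else 0.
α_i > 1 for i ∈ {3}; NE contributions (0, 0, 20), G = 20.
u_2 = (17 − 0) + 0.5·20 = 27.

27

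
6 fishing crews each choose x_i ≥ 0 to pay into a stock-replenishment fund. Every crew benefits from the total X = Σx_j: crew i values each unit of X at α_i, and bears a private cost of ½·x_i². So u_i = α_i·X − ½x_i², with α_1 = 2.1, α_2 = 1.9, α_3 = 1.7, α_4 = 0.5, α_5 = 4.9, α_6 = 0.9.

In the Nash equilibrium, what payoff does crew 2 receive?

20.995

Crew i's FOC: ∂u_i/∂x_i = α_i − x_i = 0, so x_i* = α_i.
NE contributions = (2.1, 1.9, 1.7, 0.5, 4.9, 0.9); X = 12.
u_2 = α_2·X − ½·(x_2)² = 1.9·12 − ½·1.9² = 20.995.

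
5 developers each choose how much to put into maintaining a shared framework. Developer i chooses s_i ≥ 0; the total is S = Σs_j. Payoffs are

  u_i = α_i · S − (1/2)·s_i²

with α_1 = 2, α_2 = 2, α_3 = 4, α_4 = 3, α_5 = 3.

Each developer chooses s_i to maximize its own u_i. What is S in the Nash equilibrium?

14

Developer i's FOC: ∂u_i/∂s_i = α_i − s_i = 0, so s_i* = α_i.
NE contributions = (2, 2, 4, 3, 3); S = 14.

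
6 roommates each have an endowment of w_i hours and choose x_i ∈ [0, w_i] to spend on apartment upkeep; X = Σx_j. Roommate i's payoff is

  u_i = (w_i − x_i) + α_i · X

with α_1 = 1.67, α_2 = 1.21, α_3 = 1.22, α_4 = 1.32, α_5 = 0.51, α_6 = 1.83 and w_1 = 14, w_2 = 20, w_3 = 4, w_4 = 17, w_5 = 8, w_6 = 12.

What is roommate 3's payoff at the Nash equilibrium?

81.74

∂u_i/∂x_i = α_i − 1, so roommate i contributes w_i if α_i > 1, else 0.
α_i > 1 for i ∈ {1, 2, 3, 4, 6}; NE contributions (14, 20, 4, 17, 0, 12), X = 67.
u_3 = (4 − 4) + 1.22·67 = 81.74.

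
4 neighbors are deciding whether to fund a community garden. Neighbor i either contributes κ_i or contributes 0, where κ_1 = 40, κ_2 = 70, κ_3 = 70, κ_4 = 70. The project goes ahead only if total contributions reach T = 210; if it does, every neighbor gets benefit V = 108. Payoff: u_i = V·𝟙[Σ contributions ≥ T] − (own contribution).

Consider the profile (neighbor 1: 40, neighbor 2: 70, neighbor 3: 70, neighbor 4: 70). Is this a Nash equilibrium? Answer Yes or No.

No

Total = 250 ≥ 210: provided.
Neighbor 1 (pledges 40, payoff 68): dropping to 0 → total 210, payoff 108. Profitable deviation.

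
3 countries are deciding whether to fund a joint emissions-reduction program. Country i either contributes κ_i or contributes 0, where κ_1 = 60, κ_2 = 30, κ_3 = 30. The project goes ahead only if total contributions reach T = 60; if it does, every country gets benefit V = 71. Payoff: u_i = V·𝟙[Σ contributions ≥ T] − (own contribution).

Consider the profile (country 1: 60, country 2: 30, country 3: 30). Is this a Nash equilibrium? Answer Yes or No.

Total = 120 ≥ 60: provided.
Country 1 (pledges 60, payoff 11): dropping to 0 → total 60, payoff 71. Profitable deviation.

No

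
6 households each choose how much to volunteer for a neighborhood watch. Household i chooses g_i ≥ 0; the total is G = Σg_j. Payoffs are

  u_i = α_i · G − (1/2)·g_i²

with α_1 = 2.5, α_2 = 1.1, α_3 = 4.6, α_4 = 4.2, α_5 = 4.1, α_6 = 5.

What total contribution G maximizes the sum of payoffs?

129

Planner FOC: ∂(Σu_j)/∂g_i = (Σα_j) − g_i = 0, so g_i^SO = Σα_j = 21.5 for every i; G^SO = 129.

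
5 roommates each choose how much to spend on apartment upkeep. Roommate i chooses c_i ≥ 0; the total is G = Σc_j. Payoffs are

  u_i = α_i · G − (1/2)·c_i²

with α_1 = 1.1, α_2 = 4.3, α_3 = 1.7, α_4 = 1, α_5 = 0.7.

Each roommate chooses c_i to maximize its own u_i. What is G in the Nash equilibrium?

Roommate i's FOC: ∂u_i/∂c_i = α_i − c_i = 0, so c_i* = α_i.
NE contributions = (1.1, 4.3, 1.7, 1, 0.7); G = 8.8.

8.8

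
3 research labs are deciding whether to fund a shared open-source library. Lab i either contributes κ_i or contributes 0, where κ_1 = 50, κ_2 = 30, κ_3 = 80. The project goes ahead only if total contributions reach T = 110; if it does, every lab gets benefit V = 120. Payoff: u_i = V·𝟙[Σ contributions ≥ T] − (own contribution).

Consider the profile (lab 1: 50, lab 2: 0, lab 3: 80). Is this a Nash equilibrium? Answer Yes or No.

Yes

Total = 130 ≥ 110: provided.
Lab 1 (pledges 50, payoff 70): dropping to 0 → total 80, payoff 0. No gain.
Lab 2 (pledges 0, payoff 120): pledging 30 → total 160, payoff 90. No gain.
Lab 3 (pledges 80, payoff 40): dropping to 0 → total 50, payoff 0. No gain.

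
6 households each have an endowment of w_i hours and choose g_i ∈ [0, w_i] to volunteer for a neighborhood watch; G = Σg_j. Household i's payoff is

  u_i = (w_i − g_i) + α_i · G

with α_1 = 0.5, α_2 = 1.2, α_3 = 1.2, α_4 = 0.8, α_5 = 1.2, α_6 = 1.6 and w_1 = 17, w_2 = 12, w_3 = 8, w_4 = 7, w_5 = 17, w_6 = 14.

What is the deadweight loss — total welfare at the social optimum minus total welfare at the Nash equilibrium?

∂u_i/∂g_i = α_i − 1, so household i contributes w_i if α_i > 1, else 0.
α_i > 1 for i ∈ {2, 3, 5, 6}; NE contributions (0, 12, 8, 0, 17, 14), G = 51.
W^NE = Σw_i − G^NE + (Σα_i)·G^NE = 75 + 5.5·51 = 355.5.
Planner: ∂(Σu_j)/∂g_i = Σα_j − 1 = 5.5 > 0, so everyone contributes w_i; G^SO = 75, W^SO = 75 + 5.5·75 = 487.5.
Deadweight loss = 132.

132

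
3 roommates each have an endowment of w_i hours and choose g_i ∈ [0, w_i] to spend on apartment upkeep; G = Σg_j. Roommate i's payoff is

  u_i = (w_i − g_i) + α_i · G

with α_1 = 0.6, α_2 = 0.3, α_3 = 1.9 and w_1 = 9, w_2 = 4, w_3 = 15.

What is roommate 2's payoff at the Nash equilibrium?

∂u_i/∂g_i = α_i − 1, so roommate i contributes w_i if α_i > 1, else 0.
α_i > 1 for i ∈ {3}; NE contributions (0, 0, 15), G = 15.
u_2 = (4 − 0) + 0.3·15 = 8.5.

8.5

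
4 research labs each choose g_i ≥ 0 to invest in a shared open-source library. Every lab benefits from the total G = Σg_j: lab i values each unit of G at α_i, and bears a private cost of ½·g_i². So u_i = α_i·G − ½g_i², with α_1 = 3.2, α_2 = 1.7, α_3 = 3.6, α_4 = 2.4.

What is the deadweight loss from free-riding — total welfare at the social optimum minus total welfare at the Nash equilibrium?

134.735

Lab i's FOC: ∂u_i/∂g_i = α_i − g_i = 0, so g_i* = α_i.
NE contributions = (3.2, 1.7, 3.6, 2.4); G = 10.9.
W^NE = (Σα)·G − ½Σα_i² = 10.9² − ½·31.85 = 102.885.
Planner sets g_i = Σα_j = 10.9 for every i, so G^SO = 4·10.9 = 43.6.
W^SO = (Σα)·G^SO − ½·4·(Σα)² = (4/2)·10.9² = 237.62.
Deadweight loss = W^SO − W^NE = 134.735.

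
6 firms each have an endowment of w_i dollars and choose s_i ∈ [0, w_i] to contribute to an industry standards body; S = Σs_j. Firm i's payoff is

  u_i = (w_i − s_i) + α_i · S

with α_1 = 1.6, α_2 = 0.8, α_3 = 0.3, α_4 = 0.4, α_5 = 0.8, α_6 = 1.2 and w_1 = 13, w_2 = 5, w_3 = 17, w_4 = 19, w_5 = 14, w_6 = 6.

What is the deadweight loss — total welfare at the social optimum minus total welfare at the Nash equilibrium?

225.5

∂u_i/∂s_i = α_i − 1, so firm i contributes w_i if α_i > 1, else 0.
α_i > 1 for i ∈ {1, 6}; NE contributions (13, 0, 0, 0, 0, 6), S = 19.
W^NE = Σw_i − S^NE + (Σα_i)·S^NE = 74 + 4.1·19 = 151.9.
Planner: ∂(Σu_j)/∂s_i = Σα_j − 1 = 4.1 > 0, so everyone contributes w_i; S^SO = 74, W^SO = 74 + 4.1·74 = 377.4.
Deadweight loss = 225.5.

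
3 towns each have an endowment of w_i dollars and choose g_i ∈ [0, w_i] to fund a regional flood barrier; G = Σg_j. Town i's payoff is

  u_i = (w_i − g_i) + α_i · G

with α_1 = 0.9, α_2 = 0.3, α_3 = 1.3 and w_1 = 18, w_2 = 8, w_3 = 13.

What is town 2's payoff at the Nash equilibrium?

∂u_i/∂g_i = α_i − 1, so town i contributes w_i if α_i > 1, else 0.
α_i > 1 for i ∈ {3}; NE contributions (0, 0, 13), G = 13.
u_2 = (8 − 0) + 0.3·13 = 11.9.

11.9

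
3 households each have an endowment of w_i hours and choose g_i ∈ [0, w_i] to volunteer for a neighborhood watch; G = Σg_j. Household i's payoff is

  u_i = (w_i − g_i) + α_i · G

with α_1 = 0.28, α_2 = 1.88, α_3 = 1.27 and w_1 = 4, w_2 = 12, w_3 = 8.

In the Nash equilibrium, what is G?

∂u_i/∂g_i = α_i − 1, so household i contributes w_i if α_i > 1, else 0.
α_i > 1 for i ∈ {2, 3}; NE contributions (0, 12, 8), G = 20.

20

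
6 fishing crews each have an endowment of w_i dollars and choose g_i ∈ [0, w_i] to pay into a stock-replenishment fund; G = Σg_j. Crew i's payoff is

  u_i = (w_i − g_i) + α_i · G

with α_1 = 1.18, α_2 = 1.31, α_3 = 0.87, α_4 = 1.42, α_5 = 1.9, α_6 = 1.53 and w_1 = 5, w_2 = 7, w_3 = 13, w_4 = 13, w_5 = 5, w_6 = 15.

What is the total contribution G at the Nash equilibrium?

45

∂u_i/∂g_i = α_i − 1, so crew i contributes w_i if α_i > 1, else 0.
α_i > 1 for i ∈ {1, 2, 4, 5, 6}; NE contributions (5, 7, 0, 13, 5, 15), G = 45.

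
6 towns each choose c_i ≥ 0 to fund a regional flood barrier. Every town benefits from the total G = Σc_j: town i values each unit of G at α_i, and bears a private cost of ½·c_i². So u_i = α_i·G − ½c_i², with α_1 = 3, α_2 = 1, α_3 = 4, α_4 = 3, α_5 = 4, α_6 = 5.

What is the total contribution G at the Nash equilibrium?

20

Town i's FOC: ∂u_i/∂c_i = α_i − c_i = 0, so c_i* = α_i.
NE contributions = (3, 1, 4, 3, 4, 5); G = 20.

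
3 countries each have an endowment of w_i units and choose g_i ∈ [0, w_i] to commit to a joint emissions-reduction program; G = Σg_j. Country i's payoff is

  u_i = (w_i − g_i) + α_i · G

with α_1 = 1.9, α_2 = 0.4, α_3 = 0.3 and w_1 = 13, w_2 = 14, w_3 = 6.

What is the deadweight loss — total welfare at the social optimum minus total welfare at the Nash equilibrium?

∂u_i/∂g_i = α_i − 1, so country i contributes w_i if α_i > 1, else 0.
α_i > 1 for i ∈ {1}; NE contributions (13, 0, 0), G = 13.
W^NE = Σw_i − G^NE + (Σα_i)·G^NE = 33 + 1.6·13 = 53.8.
Planner: ∂(Σu_j)/∂g_i = Σα_j − 1 = 1.6 > 0, so everyone contributes w_i; G^SO = 33, W^SO = 33 + 1.6·33 = 85.8.
Deadweight loss = 32.

32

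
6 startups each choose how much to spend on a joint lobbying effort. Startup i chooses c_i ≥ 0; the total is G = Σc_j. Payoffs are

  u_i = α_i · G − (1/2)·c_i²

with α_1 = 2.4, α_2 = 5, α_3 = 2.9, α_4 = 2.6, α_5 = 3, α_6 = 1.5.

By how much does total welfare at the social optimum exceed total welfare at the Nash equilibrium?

Startup i's FOC: ∂u_i/∂c_i = α_i − c_i = 0, so c_i* = α_i.
NE contributions = (2.4, 5, 2.9, 2.6, 3, 1.5); G = 17.4.
W^NE = (Σα)·G − ½Σα_i² = 17.4² − ½·57.18 = 274.17.
Planner sets c_i = Σα_j = 17.4 for every i, so G^SO = 6·17.4 = 104.4.
W^SO = (Σα)·G^SO − ½·6·(Σα)² = (6/2)·17.4² = 908.28.
Deadweight loss = W^SO − W^NE = 634.11.

634.11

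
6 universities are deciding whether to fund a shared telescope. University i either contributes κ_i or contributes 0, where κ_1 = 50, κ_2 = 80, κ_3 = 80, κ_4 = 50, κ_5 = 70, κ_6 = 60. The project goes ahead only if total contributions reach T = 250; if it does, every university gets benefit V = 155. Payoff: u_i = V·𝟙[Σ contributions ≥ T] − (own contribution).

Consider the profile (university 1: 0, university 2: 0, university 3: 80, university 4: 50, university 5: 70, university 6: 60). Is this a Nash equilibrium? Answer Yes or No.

Yes

Total = 260 ≥ 250: provided.
University 1 (pledges 0, payoff 155): pledging 50 → total 310, payoff 105. No gain.
University 2 (pledges 0, payoff 155): pledging 80 → total 340, payoff 75. No gain.
University 3 (pledges 80, payoff 75): dropping to 0 → total 180, payoff 0. No gain.
University 4 (pledges 50, payoff 105): dropping to 0 → total 210, payoff 0. No gain.
University 5 (pledges 70, payoff 85): dropping to 0 → total 190, payoff 0. No gain.
University 6 (pledges 60, payoff 95): dropping to 0 → total 200, payoff 0. No gain.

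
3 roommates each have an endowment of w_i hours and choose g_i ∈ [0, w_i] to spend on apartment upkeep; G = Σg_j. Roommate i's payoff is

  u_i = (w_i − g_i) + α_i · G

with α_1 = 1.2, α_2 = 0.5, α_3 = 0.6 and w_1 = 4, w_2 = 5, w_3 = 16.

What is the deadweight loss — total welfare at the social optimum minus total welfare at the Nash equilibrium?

∂u_i/∂g_i = α_i − 1, so roommate i contributes w_i if α_i > 1, else 0.
α_i > 1 for i ∈ {1}; NE contributions (4, 0, 0), G = 4.
W^NE = Σw_i − G^NE + (Σα_i)·G^NE = 25 + 1.3·4 = 30.2.
Planner: ∂(Σu_j)/∂g_i = Σα_j − 1 = 1.3 > 0, so everyone contributes w_i; G^SO = 25, W^SO = 25 + 1.3·25 = 57.5.
Deadweight loss = 27.3.

27.3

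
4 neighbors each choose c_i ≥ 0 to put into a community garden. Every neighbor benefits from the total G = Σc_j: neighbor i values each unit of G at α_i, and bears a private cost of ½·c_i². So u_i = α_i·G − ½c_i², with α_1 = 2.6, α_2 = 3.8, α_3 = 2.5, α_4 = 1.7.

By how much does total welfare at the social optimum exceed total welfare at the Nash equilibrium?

Neighbor i's FOC: ∂u_i/∂c_i = α_i − c_i = 0, so c_i* = α_i.
NE contributions = (2.6, 3.8, 2.5, 1.7); G = 10.6.
W^NE = (Σα)·G − ½Σα_i² = 10.6² − ½·30.34 = 97.19.
Planner sets c_i = Σα_j = 10.6 for every i, so G^SO = 4·10.6 = 42.4.
W^SO = (Σα)·G^SO − ½·4·(Σα)² = (4/2)·10.6² = 224.72.
Deadweight loss = W^SO − W^NE = 127.53.

127.53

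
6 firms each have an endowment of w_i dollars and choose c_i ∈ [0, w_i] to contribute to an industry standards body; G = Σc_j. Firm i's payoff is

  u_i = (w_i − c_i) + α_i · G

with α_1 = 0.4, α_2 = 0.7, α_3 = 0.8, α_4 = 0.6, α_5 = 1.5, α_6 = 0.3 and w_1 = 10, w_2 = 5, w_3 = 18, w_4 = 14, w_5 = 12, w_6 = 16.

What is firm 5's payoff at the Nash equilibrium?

∂u_i/∂c_i = α_i − 1, so firm i contributes w_i if α_i > 1, else 0.
α_i > 1 for i ∈ {5}; NE contributions (0, 0, 0, 0, 12, 0), G = 12.
u_5 = (12 − 12) + 1.5·12 = 18.

18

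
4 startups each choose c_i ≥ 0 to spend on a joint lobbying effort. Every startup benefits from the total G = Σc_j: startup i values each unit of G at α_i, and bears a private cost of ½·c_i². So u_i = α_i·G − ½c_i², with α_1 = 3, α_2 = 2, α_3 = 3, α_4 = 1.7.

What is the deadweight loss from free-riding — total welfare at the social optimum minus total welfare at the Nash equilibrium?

106.535

Startup i's FOC: ∂u_i/∂c_i = α_i − c_i = 0, so c_i* = α_i.
NE contributions = (3, 2, 3, 1.7); G = 9.7.
W^NE = (Σα)·G − ½Σα_i² = 9.7² − ½·24.89 = 81.645.
Planner sets c_i = Σα_j = 9.7 for every i, so G^SO = 4·9.7 = 38.8.
W^SO = (Σα)·G^SO − ½·4·(Σα)² = (4/2)·9.7² = 188.18.
Deadweight loss = W^SO − W^NE = 106.535.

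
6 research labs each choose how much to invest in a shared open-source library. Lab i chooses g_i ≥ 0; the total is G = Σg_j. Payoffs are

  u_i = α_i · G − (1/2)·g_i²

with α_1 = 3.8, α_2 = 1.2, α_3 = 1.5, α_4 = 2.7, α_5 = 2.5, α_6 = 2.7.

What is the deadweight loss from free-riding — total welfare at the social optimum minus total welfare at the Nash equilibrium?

434.2

Lab i's FOC: ∂u_i/∂g_i = α_i − g_i = 0, so g_i* = α_i.
NE contributions = (3.8, 1.2, 1.5, 2.7, 2.5, 2.7); G = 14.4.
W^NE = (Σα)·G − ½Σα_i² = 14.4² − ½·38.96 = 187.88.
Planner sets g_i = Σα_j = 14.4 for every i, so G^SO = 6·14.4 = 86.4.
W^SO = (Σα)·G^SO − ½·6·(Σα)² = (6/2)·14.4² = 622.08.
Deadweight loss = W^SO − W^NE = 434.2.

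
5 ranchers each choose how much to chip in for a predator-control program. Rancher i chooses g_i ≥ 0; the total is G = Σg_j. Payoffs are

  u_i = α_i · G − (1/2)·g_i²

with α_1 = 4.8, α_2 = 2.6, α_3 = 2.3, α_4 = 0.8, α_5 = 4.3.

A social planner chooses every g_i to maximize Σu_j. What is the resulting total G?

74

Planner FOC: ∂(Σu_j)/∂g_i = (Σα_j) − g_i = 0, so g_i^SO = Σα_j = 14.8 for every i; G^SO = 74.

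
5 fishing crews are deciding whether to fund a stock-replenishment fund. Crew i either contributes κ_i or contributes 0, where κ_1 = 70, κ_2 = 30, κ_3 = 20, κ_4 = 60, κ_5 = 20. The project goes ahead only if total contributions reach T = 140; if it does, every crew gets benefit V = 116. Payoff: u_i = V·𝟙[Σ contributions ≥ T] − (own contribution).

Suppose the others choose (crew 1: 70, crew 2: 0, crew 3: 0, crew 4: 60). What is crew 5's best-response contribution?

Others' total = 130. Contributing 20 brings total to 150 ≥ 140: gain V − κ_5 = 96.
Best response: 20.

20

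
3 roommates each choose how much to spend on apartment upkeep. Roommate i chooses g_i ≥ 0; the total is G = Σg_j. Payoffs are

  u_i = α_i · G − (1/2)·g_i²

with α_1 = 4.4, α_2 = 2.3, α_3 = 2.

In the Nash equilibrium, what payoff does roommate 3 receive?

15.4

Roommate i's FOC: ∂u_i/∂g_i = α_i − g_i = 0, so g_i* = α_i.
NE contributions = (4.4, 2.3, 2); G = 8.7.
u_3 = α_3·G − ½·(g_3)² = 2·8.7 − ½·2² = 15.4.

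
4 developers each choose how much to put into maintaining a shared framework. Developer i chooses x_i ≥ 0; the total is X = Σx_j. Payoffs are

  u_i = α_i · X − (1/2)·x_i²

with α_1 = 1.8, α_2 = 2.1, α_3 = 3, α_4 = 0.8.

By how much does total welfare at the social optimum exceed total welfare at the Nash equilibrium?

67.935

Developer i's FOC: ∂u_i/∂x_i = α_i − x_i = 0, so x_i* = α_i.
NE contributions = (1.8, 2.1, 3, 0.8); X = 7.7.
W^NE = (Σα)·X − ½Σα_i² = 7.7² − ½·17.29 = 50.645.
Planner sets x_i = Σα_j = 7.7 for every i, so X^SO = 4·7.7 = 30.8.
W^SO = (Σα)·X^SO − ½·4·(Σα)² = (4/2)·7.7² = 118.58.
Deadweight loss = W^SO − W^NE = 67.935.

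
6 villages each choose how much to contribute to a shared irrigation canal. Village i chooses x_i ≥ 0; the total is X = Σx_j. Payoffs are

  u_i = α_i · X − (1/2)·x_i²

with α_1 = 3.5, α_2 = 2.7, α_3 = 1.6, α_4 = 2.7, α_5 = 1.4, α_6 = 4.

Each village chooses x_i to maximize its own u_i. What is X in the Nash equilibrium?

15.9

Village i's FOC: ∂u_i/∂x_i = α_i − x_i = 0, so x_i* = α_i.
NE contributions = (3.5, 2.7, 1.6, 2.7, 1.4, 4); X = 15.9.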